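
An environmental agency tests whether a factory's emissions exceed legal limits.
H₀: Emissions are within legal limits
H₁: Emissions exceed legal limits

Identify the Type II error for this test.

Answer: Failing to cite a factory whose emissions actually exceed the limit

Derivation:
Type I error: rejecting H₀ when it is actually true (false positive).
Type II error: failing to reject H₀ when H₁ is actually true (false negative).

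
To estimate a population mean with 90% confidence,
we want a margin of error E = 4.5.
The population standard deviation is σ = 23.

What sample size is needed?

z_0.05 = 1.645
n = (z×σ/E)² = (1.645×23/4.5)²
n = 70.6907
Round up: n = 71

Answer: n = 71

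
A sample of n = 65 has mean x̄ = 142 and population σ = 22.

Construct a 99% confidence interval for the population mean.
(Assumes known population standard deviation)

Answer: (134.9706, 149.0294)

Derivation:
Confidence level: 99%, α = 0.01
z_0.005 = 2.576
SE = σ/√n = 22/√65 = 2.7288
Margin of error = 2.576 × 2.7288 = 7.0294
CI: x̄ ± margin = 142 ± 7.0294
CI: (134.9706, 149.0294)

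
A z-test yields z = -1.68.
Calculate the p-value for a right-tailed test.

For z = -1.68:
p = P(Z > -1.68) = 1 - Φ(-1.68) = 0.9535

Answer: p-value ≈ 0.9535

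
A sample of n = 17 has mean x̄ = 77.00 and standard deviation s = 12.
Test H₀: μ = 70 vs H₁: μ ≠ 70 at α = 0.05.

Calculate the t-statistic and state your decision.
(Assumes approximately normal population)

Answer: t = 2.4052, reject H₀

Derivation:
df = n - 1 = 16
SE = s/√n = 12/√17 = 2.9104
t = (x̄ - μ₀)/SE = (77.00 - 70)/2.9104 = 2.4052
Critical value: t_{0.025,16} = ±2.120
p-value ≈ 0.0286
Decision: reject H₀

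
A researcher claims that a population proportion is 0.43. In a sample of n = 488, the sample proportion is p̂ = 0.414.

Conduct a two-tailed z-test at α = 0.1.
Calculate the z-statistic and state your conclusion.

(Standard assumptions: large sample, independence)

Answer: z = -0.7139, fail to reject H₀

Derivation:
H₀: p = 0.43, H₁: p ≠ 0.43
Standard error: SE = √(p₀(1-p₀)/n) = √(0.43×0.57/488) = 0.022411
z-statistic: z = (p̂ - p₀)/SE = (0.414 - 0.43)/0.022411 = -0.7139
Critical value: z_0.05 = ±1.645
p-value = 0.4753
Decision: fail to reject H₀ at α = 0.1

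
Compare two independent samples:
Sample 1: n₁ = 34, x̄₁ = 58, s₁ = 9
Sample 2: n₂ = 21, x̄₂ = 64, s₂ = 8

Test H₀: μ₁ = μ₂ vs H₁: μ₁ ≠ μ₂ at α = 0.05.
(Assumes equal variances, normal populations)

Answer: t = -2.5031, reject H₀

Derivation:
Pooled variance: s²_p = [33×9² + 20×8²]/(53) = 74.5849
s_p = 8.6363
SE = s_p×√(1/n₁ + 1/n₂) = 8.6363×√(1/34 + 1/21) = 2.3970
t = (x̄₁ - x̄₂)/SE = (58 - 64)/2.3970 = -2.5031
df = 53, t-critical = ±2.006
Decision: reject H₀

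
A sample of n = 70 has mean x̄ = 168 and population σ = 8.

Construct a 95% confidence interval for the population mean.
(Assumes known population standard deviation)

Answer: (166.1258, 169.8742)

Derivation:
Confidence level: 95%, α = 0.05
z_0.025 = 1.960
SE = σ/√n = 8/√70 = 0.9562
Margin of error = 1.960 × 0.9562 = 1.8742
CI: x̄ ± margin = 168 ± 1.8742
CI: (166.1258, 169.8742)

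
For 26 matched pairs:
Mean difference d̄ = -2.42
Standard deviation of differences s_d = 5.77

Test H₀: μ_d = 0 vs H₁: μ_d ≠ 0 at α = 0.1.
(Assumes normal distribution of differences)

df = n - 1 = 25
SE = s_d/√n = 5.77/√26 = 1.1316
t = d̄/SE = -2.42/1.1316 = -2.1386
Critical value: t_{0.05,25} = ±1.708
p-value ≈ 0.0424
Decision: reject H₀

Answer: t = -2.1386, reject H₀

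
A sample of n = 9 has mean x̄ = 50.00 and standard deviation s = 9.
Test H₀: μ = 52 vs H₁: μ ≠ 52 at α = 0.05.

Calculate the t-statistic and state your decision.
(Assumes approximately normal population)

Answer: t = -0.6667, fail to reject H₀

Derivation:
df = n - 1 = 8
SE = s/√n = 9/√9 = 3.0000
t = (x̄ - μ₀)/SE = (50.00 - 52)/3.0000 = -0.6667
Critical value: t_{0.025,8} = ±2.306
p-value ≈ 0.5237
Decision: fail to reject H₀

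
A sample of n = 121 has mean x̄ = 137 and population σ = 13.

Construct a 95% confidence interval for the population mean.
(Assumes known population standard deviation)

Answer: (134.6837, 139.3163)

Derivation:
Confidence level: 95%, α = 0.05
z_0.025 = 1.960
SE = σ/√n = 13/√121 = 1.1818
Margin of error = 1.960 × 1.1818 = 2.3163
CI: x̄ ± margin = 137 ± 2.3163
CI: (134.6837, 139.3163)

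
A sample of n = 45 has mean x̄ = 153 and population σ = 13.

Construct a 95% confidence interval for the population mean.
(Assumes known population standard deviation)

Confidence level: 95%, α = 0.05
z_0.025 = 1.960
SE = σ/√n = 13/√45 = 1.9379
Margin of error = 1.960 × 1.9379 = 3.7983
CI: x̄ ± margin = 153 ± 3.7983
CI: (149.2017, 156.7983)

Answer: (149.2017, 156.7983)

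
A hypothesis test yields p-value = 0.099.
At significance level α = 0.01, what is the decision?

Compare p-value to α:
0.099 ≥ 0.01
Decision: fail to reject H₀

Answer: fail to reject H₀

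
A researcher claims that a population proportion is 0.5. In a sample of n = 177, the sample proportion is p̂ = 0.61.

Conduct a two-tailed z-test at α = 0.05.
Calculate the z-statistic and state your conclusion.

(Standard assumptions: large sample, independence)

Answer: z = 2.9269, reject H₀

Derivation:
H₀: p = 0.5, H₁: p ≠ 0.5
Standard error: SE = √(p₀(1-p₀)/n) = √(0.5×0.5/177) = 0.037582
z-statistic: z = (p̂ - p₀)/SE = (0.61 - 0.5)/0.037582 = 2.9269
Critical value: z_0.025 = ±1.960
p-value = 0.0034
Decision: reject H₀ at α = 0.05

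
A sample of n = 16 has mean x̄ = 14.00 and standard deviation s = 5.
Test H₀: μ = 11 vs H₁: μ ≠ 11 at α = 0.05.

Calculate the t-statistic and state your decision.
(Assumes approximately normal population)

df = n - 1 = 15
SE = s/√n = 5/√16 = 1.2500
t = (x̄ - μ₀)/SE = (14.00 - 11)/1.2500 = 2.4000
Critical value: t_{0.025,15} = ±2.131
p-value ≈ 0.0298
Decision: reject H₀

Answer: t = 2.4000, reject H₀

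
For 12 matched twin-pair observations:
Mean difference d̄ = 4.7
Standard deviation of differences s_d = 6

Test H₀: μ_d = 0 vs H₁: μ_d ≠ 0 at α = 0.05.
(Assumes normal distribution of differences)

df = n - 1 = 11
SE = s_d/√n = 6/√12 = 1.7321
t = d̄/SE = 4.7/1.7321 = 2.7135
Critical value: t_{0.025,11} = ±2.201
p-value ≈ 0.0202
Decision: reject H₀

Answer: t = 2.7135, reject H₀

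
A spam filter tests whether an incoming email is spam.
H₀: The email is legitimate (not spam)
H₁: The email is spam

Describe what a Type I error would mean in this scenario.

Type I error: rejecting H₀ when it is actually true (false positive).
Type II error: failing to reject H₀ when H₁ is actually true (false negative).

Answer: Marking a legitimate email as spam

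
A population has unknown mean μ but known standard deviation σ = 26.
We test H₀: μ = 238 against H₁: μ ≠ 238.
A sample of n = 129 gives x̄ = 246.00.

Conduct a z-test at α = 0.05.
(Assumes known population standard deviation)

Standard error: SE = σ/√n = 26/√129 = 2.2892
z-statistic: z = (x̄ - μ₀)/SE = (246.00 - 238)/2.2892 = 3.4947
Critical value: ±1.960
p-value = 0.0005
Decision: reject H₀

Answer: z = 3.4947, reject H₀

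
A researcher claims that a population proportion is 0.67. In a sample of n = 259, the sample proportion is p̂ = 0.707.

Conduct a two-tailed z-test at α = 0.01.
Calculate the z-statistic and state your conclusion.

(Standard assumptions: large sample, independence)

H₀: p = 0.67, H₁: p ≠ 0.67
Standard error: SE = √(p₀(1-p₀)/n) = √(0.67×0.33/259) = 0.029218
z-statistic: z = (p̂ - p₀)/SE = (0.707 - 0.67)/0.029218 = 1.2663
Critical value: z_0.005 = ±2.576
p-value = 0.2054
Decision: fail to reject H₀ at α = 0.01

Answer: z = 1.2663, fail to reject H₀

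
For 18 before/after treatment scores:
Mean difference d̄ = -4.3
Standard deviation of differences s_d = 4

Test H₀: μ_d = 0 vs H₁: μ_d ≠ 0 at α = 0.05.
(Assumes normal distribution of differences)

Answer: t = -4.5609, reject H₀

Derivation:
df = n - 1 = 17
SE = s_d/√n = 4/√18 = 0.9428
t = d̄/SE = -4.3/0.9428 = -4.5609
Critical value: t_{0.025,17} = ±2.110
p-value ≈ 0.0003
Decision: reject H₀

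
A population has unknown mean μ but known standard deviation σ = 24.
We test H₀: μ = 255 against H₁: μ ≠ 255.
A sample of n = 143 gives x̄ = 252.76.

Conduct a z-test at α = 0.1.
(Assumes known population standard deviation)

Answer: z = -1.1161, fail to reject H₀

Derivation:
Standard error: SE = σ/√n = 24/√143 = 2.0070
z-statistic: z = (x̄ - μ₀)/SE = (252.76 - 255)/2.0070 = -1.1161
Critical value: ±1.645
p-value = 0.2644
Decision: fail to reject H₀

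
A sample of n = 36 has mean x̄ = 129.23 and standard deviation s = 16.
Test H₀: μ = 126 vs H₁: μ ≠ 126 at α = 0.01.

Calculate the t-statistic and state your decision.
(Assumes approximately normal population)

Answer: t = 1.2112, fail to reject H₀

Derivation:
df = n - 1 = 35
SE = s/√n = 16/√36 = 2.6667
t = (x̄ - μ₀)/SE = (129.23 - 126)/2.6667 = 1.2112
Critical value: t_{0.005,35} = ±2.724
p-value ≈ 0.2339
Decision: fail to reject H₀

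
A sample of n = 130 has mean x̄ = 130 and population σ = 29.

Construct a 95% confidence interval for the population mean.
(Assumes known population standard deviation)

Answer: (125.0147, 134.9853)

Derivation:
Confidence level: 95%, α = 0.05
z_0.025 = 1.960
SE = σ/√n = 29/√130 = 2.5435
Margin of error = 1.960 × 2.5435 = 4.9853
CI: x̄ ± margin = 130 ± 4.9853
CI: (125.0147, 134.9853)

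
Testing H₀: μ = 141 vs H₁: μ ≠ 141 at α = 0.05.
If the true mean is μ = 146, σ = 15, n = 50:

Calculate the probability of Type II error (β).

SE = σ/√n = 15/√50 = 2.1213
Critical values: μ₀ ± z_0.025×SE = 141 ± 1.960×2.1213
Acceptance region: (136.8423, 145.1577)
Under H₁ (μ = 146): z_high = (145.1577 - 146)/2.1213 = -0.3971, z_low = (136.8423 - 146)/2.1213 = -4.3170
β = P(not reject | H₁) = Φ(-0.3971) - Φ(-4.3170) ≈ 0.3456

Answer: β ≈ 0.3456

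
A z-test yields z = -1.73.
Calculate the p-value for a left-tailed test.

For z = -1.73:
p = P(Z < -1.73) = Φ(-1.73) = 0.0418

Answer: p-value ≈ 0.0418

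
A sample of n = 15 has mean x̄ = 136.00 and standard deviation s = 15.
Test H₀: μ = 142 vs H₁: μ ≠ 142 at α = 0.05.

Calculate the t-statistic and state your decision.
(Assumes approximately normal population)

Answer: t = -1.5492, fail to reject H₀

Derivation:
df = n - 1 = 14
SE = s/√n = 15/√15 = 3.8730
t = (x̄ - μ₀)/SE = (136.00 - 142)/3.8730 = -1.5492
Critical value: t_{0.025,14} = ±2.145
p-value ≈ 0.1436
Decision: fail to reject H₀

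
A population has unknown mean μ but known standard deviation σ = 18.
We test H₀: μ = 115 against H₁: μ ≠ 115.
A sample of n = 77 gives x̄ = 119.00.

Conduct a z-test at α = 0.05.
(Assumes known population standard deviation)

Standard error: SE = σ/√n = 18/√77 = 2.0513
z-statistic: z = (x̄ - μ₀)/SE = (119.00 - 115)/2.0513 = 1.9500
Critical value: ±1.960
p-value = 0.0512
Decision: fail to reject H₀

Answer: z = 1.9500, fail to reject H₀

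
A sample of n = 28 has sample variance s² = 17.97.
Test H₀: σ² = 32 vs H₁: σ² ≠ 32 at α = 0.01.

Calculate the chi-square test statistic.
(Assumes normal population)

df = n - 1 = 27
χ² = (n-1)s²/σ₀² = 27×17.97/32 = 15.1622
Critical values: χ²_{0.995,27} = 11.808, χ²_{0.005,27} = 49.645
Rejection region: χ² < 11.808 or χ² > 49.645
Decision: fail to reject H₀

Answer: χ² = 15.1622, fail to reject H₀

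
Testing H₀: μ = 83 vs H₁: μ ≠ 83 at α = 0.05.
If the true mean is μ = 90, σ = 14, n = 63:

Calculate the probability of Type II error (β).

Answer: β ≈ 0.0223

Derivation:
SE = σ/√n = 14/√63 = 1.7638
Critical values: μ₀ ± z_0.025×SE = 83 ± 1.960×1.7638
Acceptance region: (79.5430, 86.4570)
Under H₁ (μ = 90): z_high = (86.4570 - 90)/1.7638 = -2.0087, z_low = (79.5430 - 90)/1.7638 = -5.9287
β = P(not reject | H₁) = Φ(-2.0087) - Φ(-5.9287) ≈ 0.0223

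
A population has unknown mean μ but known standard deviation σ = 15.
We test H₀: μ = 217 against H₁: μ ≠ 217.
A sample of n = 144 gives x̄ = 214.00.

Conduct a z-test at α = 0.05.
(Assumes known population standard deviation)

Answer: z = -2.4000, reject H₀

Derivation:
Standard error: SE = σ/√n = 15/√144 = 1.2500
z-statistic: z = (x̄ - μ₀)/SE = (214.00 - 217)/1.2500 = -2.4000
Critical value: ±1.960
p-value = 0.0164
Decision: reject H₀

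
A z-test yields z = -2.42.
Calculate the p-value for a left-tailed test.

Answer: p-value ≈ 0.0078

Derivation:
For z = -2.42:
p = P(Z < -2.42) = Φ(-2.42) = 0.0078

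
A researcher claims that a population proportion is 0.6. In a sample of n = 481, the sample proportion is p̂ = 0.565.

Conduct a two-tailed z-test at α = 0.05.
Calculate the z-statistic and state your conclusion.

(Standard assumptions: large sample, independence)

Answer: z = -1.5669, fail to reject H₀

Derivation:
H₀: p = 0.6, H₁: p ≠ 0.6
Standard error: SE = √(p₀(1-p₀)/n) = √(0.6×0.4/481) = 0.022337
z-statistic: z = (p̂ - p₀)/SE = (0.565 - 0.6)/0.022337 = -1.5669
Critical value: z_0.025 = ±1.960
p-value = 0.1171
Decision: fail to reject H₀ at α = 0.05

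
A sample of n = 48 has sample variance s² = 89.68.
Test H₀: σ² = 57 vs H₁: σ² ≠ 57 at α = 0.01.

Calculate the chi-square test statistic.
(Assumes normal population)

Answer: χ² = 73.9467, fail to reject H₀

Derivation:
df = n - 1 = 47
χ² = (n-1)s²/σ₀² = 47×89.68/57 = 73.9467
Critical values: χ²_{0.995,47} = 25.775, χ²_{0.005,47} = 75.704
Rejection region: χ² < 25.775 or χ² > 75.704
Decision: fail to reject H₀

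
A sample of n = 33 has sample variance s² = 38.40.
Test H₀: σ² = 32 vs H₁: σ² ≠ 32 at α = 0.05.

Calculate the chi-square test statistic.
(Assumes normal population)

Answer: χ² = 38.4000, fail to reject H₀

Derivation:
df = n - 1 = 32
χ² = (n-1)s²/σ₀² = 32×38.40/32 = 38.4000
Critical values: χ²_{0.975,32} = 18.291, χ²_{0.025,32} = 49.480
Rejection region: χ² < 18.291 or χ² > 49.480
Decision: fail to reject H₀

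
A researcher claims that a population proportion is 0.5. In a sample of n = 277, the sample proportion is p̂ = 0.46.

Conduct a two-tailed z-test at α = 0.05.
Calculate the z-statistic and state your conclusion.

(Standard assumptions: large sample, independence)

Answer: z = -1.3315, fail to reject H₀

Derivation:
H₀: p = 0.5, H₁: p ≠ 0.5
Standard error: SE = √(p₀(1-p₀)/n) = √(0.5×0.5/277) = 0.030042
z-statistic: z = (p̂ - p₀)/SE = (0.46 - 0.5)/0.030042 = -1.3315
Critical value: z_0.025 = ±1.960
p-value = 0.1830
Decision: fail to reject H₀ at α = 0.05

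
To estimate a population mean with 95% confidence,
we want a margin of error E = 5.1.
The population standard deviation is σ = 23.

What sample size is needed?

z_0.025 = 1.960
n = (z×σ/E)² = (1.960×23/5.1)²
n = 78.1317
Round up: n = 79

Answer: n = 79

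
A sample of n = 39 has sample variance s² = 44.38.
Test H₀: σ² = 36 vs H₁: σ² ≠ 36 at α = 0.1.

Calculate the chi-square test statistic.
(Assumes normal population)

Answer: χ² = 46.8456, fail to reject H₀

Derivation:
df = n - 1 = 38
χ² = (n-1)s²/σ₀² = 38×44.38/36 = 46.8456
Critical values: χ²_{0.95,38} = 24.884, χ²_{0.05,38} = 53.384
Rejection region: χ² < 24.884 or χ² > 53.384
Decision: fail to reject H₀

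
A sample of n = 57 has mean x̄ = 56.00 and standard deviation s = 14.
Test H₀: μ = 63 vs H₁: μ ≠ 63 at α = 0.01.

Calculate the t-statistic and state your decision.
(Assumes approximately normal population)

Answer: t = -3.7750, reject H₀

Derivation:
df = n - 1 = 56
SE = s/√n = 14/√57 = 1.8543
t = (x̄ - μ₀)/SE = (56.00 - 63)/1.8543 = -3.7750
Critical value: t_{0.005,56} = ±2.667
p-value ≈ 0.0004
Decision: reject H₀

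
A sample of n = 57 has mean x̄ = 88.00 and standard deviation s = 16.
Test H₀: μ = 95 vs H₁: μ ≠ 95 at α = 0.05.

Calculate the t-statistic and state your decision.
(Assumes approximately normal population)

df = n - 1 = 56
SE = s/√n = 16/√57 = 2.1193
t = (x̄ - μ₀)/SE = (88.00 - 95)/2.1193 = -3.3030
Critical value: t_{0.025,56} = ±2.003
p-value ≈ 0.0017
Decision: reject H₀

Answer: t = -3.3030, reject H₀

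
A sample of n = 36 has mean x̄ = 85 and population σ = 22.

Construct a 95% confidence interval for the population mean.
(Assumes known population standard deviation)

Answer: (77.8133, 92.1867)

Derivation:
Confidence level: 95%, α = 0.05
z_0.025 = 1.960
SE = σ/√n = 22/√36 = 3.6667
Margin of error = 1.960 × 3.6667 = 7.1867
CI: x̄ ± margin = 85 ± 7.1867
CI: (77.8133, 92.1867)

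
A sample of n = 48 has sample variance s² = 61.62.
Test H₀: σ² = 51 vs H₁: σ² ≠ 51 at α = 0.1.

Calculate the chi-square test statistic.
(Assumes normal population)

Answer: χ² = 56.7871, fail to reject H₀

Derivation:
df = n - 1 = 47
χ² = (n-1)s²/σ₀² = 47×61.62/51 = 56.7871
Critical values: χ²_{0.95,47} = 32.268, χ²_{0.05,47} = 64.001
Rejection region: χ² < 32.268 or χ² > 64.001
Decision: fail to reject H₀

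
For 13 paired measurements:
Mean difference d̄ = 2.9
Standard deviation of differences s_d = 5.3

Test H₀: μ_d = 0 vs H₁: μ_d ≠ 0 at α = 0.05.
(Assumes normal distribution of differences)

df = n - 1 = 12
SE = s_d/√n = 5.3/√13 = 1.4700
t = d̄/SE = 2.9/1.4700 = 1.9728
Critical value: t_{0.025,12} = ±2.179
p-value ≈ 0.0720
Decision: fail to reject H₀

Answer: t = 1.9728, fail to reject H₀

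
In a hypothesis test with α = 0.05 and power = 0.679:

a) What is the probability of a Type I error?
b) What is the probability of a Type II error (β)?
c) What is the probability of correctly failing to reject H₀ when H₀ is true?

a) Type I error probability = α = 0.05
b) Power = P(reject H₀ | H₁ true) = 1 - β = 0.679, so Type II error probability = β = 1 - Power = 0.321
c) P(fail to reject H₀ | H₀ true) = 1 - α = 0.95

Answer: a) 0.05, b) 0.321, c) 0.95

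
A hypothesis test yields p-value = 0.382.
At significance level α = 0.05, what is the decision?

Compare p-value to α:
0.382 ≥ 0.05
Decision: fail to reject H₀

Answer: fail to reject H₀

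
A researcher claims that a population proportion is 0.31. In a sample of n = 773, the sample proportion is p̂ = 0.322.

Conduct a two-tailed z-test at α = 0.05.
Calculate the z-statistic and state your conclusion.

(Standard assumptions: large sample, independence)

H₀: p = 0.31, H₁: p ≠ 0.31
Standard error: SE = √(p₀(1-p₀)/n) = √(0.31×0.69/773) = 0.016635
z-statistic: z = (p̂ - p₀)/SE = (0.322 - 0.31)/0.016635 = 0.7214
Critical value: z_0.025 = ±1.960
p-value = 0.4707
Decision: fail to reject H₀ at α = 0.05

Answer: z = 0.7214, fail to reject H₀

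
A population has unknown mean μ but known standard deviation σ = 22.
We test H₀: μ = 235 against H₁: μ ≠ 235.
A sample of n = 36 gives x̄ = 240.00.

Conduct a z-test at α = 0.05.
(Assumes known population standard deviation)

Standard error: SE = σ/√n = 22/√36 = 3.6667
z-statistic: z = (x̄ - μ₀)/SE = (240.00 - 235)/3.6667 = 1.3636
Critical value: ±1.960
p-value = 0.1727
Decision: fail to reject H₀

Answer: z = 1.3636, fail to reject H₀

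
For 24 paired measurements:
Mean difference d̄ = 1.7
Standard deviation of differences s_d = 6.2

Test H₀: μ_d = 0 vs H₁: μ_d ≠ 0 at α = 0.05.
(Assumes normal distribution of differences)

df = n - 1 = 23
SE = s_d/√n = 6.2/√24 = 1.2656
t = d̄/SE = 1.7/1.2656 = 1.3432
Critical value: t_{0.025,23} = ±2.069
p-value ≈ 0.1923
Decision: fail to reject H₀

Answer: t = 1.3432, fail to reject H₀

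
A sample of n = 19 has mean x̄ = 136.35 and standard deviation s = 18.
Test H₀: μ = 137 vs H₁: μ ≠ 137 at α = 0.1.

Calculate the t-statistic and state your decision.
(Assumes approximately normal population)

df = n - 1 = 18
SE = s/√n = 18/√19 = 4.1295
t = (x̄ - μ₀)/SE = (136.35 - 137)/4.1295 = -0.1574
Critical value: t_{0.05,18} = ±1.734
p-value ≈ 0.8767
Decision: fail to reject H₀

Answer: t = -0.1574, fail to reject H₀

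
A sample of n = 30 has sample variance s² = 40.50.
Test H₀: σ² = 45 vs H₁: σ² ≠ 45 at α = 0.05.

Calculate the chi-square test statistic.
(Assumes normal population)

df = n - 1 = 29
χ² = (n-1)s²/σ₀² = 29×40.50/45 = 26.1000
Critical values: χ²_{0.975,29} = 16.047, χ²_{0.025,29} = 45.722
Rejection region: χ² < 16.047 or χ² > 45.722
Decision: fail to reject H₀

Answer: χ² = 26.1000, fail to reject H₀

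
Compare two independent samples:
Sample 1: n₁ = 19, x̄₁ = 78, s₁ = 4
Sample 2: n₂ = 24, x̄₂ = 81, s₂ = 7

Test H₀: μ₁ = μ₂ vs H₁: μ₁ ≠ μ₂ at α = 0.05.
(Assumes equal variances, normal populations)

Answer: t = -1.6630, fail to reject H₀

Derivation:
Pooled variance: s²_p = [18×4² + 23×7²]/(41) = 34.5122
s_p = 5.8747
SE = s_p×√(1/n₁ + 1/n₂) = 5.8747×√(1/19 + 1/24) = 1.8040
t = (x̄₁ - x̄₂)/SE = (78 - 81)/1.8040 = -1.6630
df = 41, t-critical = ±2.020
Decision: fail to reject H₀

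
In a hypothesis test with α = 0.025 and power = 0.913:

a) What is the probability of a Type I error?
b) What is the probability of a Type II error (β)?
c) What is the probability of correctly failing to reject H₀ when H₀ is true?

Answer: a) 0.025, b) 0.087, c) 0.975

Derivation:
a) Type I error probability = α = 0.025
b) Power = P(reject H₀ | H₁ true) = 1 - β = 0.913, so Type II error probability = β = 1 - Power = 0.087
c) P(fail to reject H₀ | H₀ true) = 1 - α = 0.975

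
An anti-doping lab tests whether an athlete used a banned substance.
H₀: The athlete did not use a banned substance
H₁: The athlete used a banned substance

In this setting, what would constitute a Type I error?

Answer: Falsely accusing a clean athlete of doping

Derivation:
A Type I error (probability α) occurs when we reject a true H₀.
A Type II error (probability β) occurs when we fail to reject a false H₀.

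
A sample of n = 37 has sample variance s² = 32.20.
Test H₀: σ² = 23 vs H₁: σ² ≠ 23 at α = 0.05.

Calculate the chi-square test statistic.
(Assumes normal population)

df = n - 1 = 36
χ² = (n-1)s²/σ₀² = 36×32.20/23 = 50.4000
Critical values: χ²_{0.975,36} = 21.336, χ²_{0.025,36} = 54.437
Rejection region: χ² < 21.336 or χ² > 54.437
Decision: fail to reject H₀

Answer: χ² = 50.4000, fail to reject H₀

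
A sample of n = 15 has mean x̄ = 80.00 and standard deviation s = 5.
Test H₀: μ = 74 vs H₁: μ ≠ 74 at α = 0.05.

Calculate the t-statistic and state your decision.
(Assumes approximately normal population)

Answer: t = 4.6476, reject H₀

Derivation:
df = n - 1 = 14
SE = s/√n = 5/√15 = 1.2910
t = (x̄ - μ₀)/SE = (80.00 - 74)/1.2910 = 4.6476
Critical value: t_{0.025,14} = ±2.145
p-value ≈ 0.0004
Decision: reject H₀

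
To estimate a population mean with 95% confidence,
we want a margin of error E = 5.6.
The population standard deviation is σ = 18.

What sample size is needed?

Answer: n = 40

Derivation:
z_0.025 = 1.960
n = (z×σ/E)² = (1.960×18/5.6)²
n = 39.6900
Round up: n = 40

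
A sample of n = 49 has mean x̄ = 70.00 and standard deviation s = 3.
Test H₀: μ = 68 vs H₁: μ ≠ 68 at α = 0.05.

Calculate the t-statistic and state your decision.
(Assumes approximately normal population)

Answer: t = 4.6664, reject H₀

Derivation:
df = n - 1 = 48
SE = s/√n = 3/√49 = 0.4286
t = (x̄ - μ₀)/SE = (70.00 - 68)/0.4286 = 4.6664
Critical value: t_{0.025,48} = ±2.011
p-value < 0.0001
Decision: reject H₀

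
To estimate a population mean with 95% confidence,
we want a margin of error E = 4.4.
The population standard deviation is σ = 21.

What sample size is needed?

z_0.025 = 1.960
n = (z×σ/E)² = (1.960×21/4.4)²
n = 87.5075
Round up: n = 88

Answer: n = 88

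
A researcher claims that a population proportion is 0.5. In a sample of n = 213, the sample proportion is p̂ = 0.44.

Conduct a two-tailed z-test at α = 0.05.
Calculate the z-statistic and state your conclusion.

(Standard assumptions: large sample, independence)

H₀: p = 0.5, H₁: p ≠ 0.5
Standard error: SE = √(p₀(1-p₀)/n) = √(0.5×0.5/213) = 0.034259
z-statistic: z = (p̂ - p₀)/SE = (0.44 - 0.5)/0.034259 = -1.7514
Critical value: z_0.025 = ±1.960
p-value = 0.0799
Decision: fail to reject H₀ at α = 0.05

Answer: z = -1.7514, fail to reject H₀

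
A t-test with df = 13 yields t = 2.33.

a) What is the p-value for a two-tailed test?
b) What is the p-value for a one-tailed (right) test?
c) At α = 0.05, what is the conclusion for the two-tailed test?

Using t-distribution with df = 13:
a) Two-tailed: p = 2×P(T > 2.33) = 0.0366
b) One-tailed: p = P(T > 2.33) = 0.0183
c) 0.0366 < 0.05, reject H₀

Answer: a) 0.0366, b) 0.0183, c) reject H₀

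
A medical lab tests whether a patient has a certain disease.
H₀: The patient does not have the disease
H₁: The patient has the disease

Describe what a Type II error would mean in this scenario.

Answer: Failing to diagnose a patient who actually has the disease (false negative)

Derivation:
Type I error (α): Rejecting H₀ when H₀ is true
Type II error (β): Failing to reject H₀ when H₁ is true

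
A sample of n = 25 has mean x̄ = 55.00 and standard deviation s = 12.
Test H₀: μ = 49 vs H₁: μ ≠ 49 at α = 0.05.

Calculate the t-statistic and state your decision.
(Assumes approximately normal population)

Answer: t = 2.5000, reject H₀

Derivation:
df = n - 1 = 24
SE = s/√n = 12/√25 = 2.4000
t = (x̄ - μ₀)/SE = (55.00 - 49)/2.4000 = 2.5000
Critical value: t_{0.025,24} = ±2.064
p-value ≈ 0.0197
Decision: reject H₀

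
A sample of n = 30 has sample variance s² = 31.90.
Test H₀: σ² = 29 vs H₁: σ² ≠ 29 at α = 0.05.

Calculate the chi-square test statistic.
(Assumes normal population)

Answer: χ² = 31.9000, fail to reject H₀

Derivation:
df = n - 1 = 29
χ² = (n-1)s²/σ₀² = 29×31.90/29 = 31.9000
Critical values: χ²_{0.975,29} = 16.047, χ²_{0.025,29} = 45.722
Rejection region: χ² < 16.047 or χ² > 45.722
Decision: fail to reject H₀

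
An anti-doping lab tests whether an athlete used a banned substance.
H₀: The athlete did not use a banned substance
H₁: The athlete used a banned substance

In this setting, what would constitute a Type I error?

Answer: Falsely accusing a clean athlete of doping

Derivation:
A Type I error (probability α) occurs when we reject a true H₀.
A Type II error (probability β) occurs when we fail to reject a false H₀.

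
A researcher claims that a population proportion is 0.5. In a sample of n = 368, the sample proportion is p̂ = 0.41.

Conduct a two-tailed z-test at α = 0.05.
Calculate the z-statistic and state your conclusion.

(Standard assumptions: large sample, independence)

H₀: p = 0.5, H₁: p ≠ 0.5
Standard error: SE = √(p₀(1-p₀)/n) = √(0.5×0.5/368) = 0.026064
z-statistic: z = (p̂ - p₀)/SE = (0.41 - 0.5)/0.026064 = -3.4530
Critical value: z_0.025 = ±1.960
p-value = 0.0006
Decision: reject H₀ at α = 0.05

Answer: z = -3.4530, reject H₀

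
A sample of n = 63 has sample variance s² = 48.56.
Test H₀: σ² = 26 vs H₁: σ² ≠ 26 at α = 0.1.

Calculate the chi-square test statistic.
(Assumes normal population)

df = n - 1 = 62
χ² = (n-1)s²/σ₀² = 62×48.56/26 = 115.7969
Critical values: χ²_{0.95,62} = 44.889, χ²_{0.05,62} = 81.381
Rejection region: χ² < 44.889 or χ² > 81.381
Decision: reject H₀

Answer: χ² = 115.7969, reject H₀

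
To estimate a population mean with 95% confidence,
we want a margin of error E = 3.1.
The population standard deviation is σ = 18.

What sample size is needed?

z_0.025 = 1.960
n = (z×σ/E)² = (1.960×18/3.1)²
n = 129.5191
Round up: n = 130

Answer: n = 130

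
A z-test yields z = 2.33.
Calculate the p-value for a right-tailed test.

For z = 2.33:
p = P(Z > 2.33) = 1 - Φ(2.33) = 0.0099

Answer: p-value ≈ 0.0099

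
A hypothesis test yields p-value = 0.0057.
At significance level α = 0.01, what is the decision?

Answer: reject H₀

Derivation:
Compare p-value to α:
0.0057 < 0.01
Decision: reject H₀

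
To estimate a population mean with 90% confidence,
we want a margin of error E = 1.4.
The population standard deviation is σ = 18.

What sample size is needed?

z_0.05 = 1.645
n = (z×σ/E)² = (1.645×18/1.4)²
n = 447.3225
Round up: n = 448

Answer: n = 448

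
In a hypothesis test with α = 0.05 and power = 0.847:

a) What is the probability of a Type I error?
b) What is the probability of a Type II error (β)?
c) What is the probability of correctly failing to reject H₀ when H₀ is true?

a) Type I error probability = α = 0.05
b) Power = P(reject H₀ | H₁ true) = 1 - β = 0.847, so Type II error probability = β = 1 - Power = 0.153
c) P(fail to reject H₀ | H₀ true) = 1 - α = 0.95

Answer: a) 0.05, b) 0.153, c) 0.95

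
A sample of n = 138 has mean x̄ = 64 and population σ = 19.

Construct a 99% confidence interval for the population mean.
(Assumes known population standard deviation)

Confidence level: 99%, α = 0.01
z_0.005 = 2.576
SE = σ/√n = 19/√138 = 1.6174
Margin of error = 2.576 × 1.6174 = 4.1664
CI: x̄ ± margin = 64 ± 4.1664
CI: (59.8336, 68.1664)

Answer: (59.8336, 68.1664)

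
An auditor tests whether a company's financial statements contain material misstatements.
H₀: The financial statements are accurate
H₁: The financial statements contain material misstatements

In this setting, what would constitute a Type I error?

A Type I error (probability α) occurs when we reject a true H₀.
A Type II error (probability β) occurs when we fail to reject a false H₀.

Answer: Concluding the statements are misstated when they are actually accurate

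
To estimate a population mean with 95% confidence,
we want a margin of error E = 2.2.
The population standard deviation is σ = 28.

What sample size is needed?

z_0.025 = 1.960
n = (z×σ/E)² = (1.960×28/2.2)²
n = 622.2757
Round up: n = 623

Answer: n = 623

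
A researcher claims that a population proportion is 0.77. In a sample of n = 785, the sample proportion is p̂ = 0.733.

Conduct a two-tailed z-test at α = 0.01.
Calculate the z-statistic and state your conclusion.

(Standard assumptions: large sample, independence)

Answer: z = -2.4634, fail to reject H₀

Derivation:
H₀: p = 0.77, H₁: p ≠ 0.77
Standard error: SE = √(p₀(1-p₀)/n) = √(0.77×0.23/785) = 0.015020
z-statistic: z = (p̂ - p₀)/SE = (0.733 - 0.77)/0.015020 = -2.4634
Critical value: z_0.005 = ±2.576
p-value = 0.0138
Decision: fail to reject H₀ at α = 0.01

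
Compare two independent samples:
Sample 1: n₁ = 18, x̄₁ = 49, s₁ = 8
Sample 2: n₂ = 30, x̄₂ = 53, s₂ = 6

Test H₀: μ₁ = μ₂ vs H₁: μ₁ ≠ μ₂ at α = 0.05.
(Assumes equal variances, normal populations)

Pooled variance: s²_p = [17×8² + 29×6²]/(46) = 46.3478
s_p = 6.8079
SE = s_p×√(1/n₁ + 1/n₂) = 6.8079×√(1/18 + 1/30) = 2.0297
t = (x̄₁ - x̄₂)/SE = (49 - 53)/2.0297 = -1.9707
df = 46, t-critical = ±2.013
Decision: fail to reject H₀

Answer: t = -1.9707, fail to reject H₀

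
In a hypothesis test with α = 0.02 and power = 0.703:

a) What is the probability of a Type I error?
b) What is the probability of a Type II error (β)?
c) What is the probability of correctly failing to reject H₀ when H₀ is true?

a) Type I error probability = α = 0.02
b) Power = P(reject H₀ | H₁ true) = 1 - β = 0.703, so Type II error probability = β = 1 - Power = 0.297
c) P(fail to reject H₀ | H₀ true) = 1 - α = 0.98

Answer: a) 0.02, b) 0.297, c) 0.98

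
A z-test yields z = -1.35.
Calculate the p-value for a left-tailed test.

Answer: p-value ≈ 0.0885

Derivation:
For z = -1.35:
p = P(Z < -1.35) = Φ(-1.35) = 0.0885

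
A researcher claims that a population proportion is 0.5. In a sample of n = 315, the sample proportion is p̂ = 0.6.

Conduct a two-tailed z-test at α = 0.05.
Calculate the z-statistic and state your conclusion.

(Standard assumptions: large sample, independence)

Answer: z = 3.5496, reject H₀

Derivation:
H₀: p = 0.5, H₁: p ≠ 0.5
Standard error: SE = √(p₀(1-p₀)/n) = √(0.5×0.5/315) = 0.028172
z-statistic: z = (p̂ - p₀)/SE = (0.6 - 0.5)/0.028172 = 3.5496
Critical value: z_0.025 = ±1.960
p-value = 0.0004
Decision: reject H₀ at α = 0.05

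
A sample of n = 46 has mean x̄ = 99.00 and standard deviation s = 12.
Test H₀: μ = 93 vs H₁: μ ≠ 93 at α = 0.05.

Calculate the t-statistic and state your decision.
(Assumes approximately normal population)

Answer: t = 3.3912, reject H₀

Derivation:
df = n - 1 = 45
SE = s/√n = 12/√46 = 1.7693
t = (x̄ - μ₀)/SE = (99.00 - 93)/1.7693 = 3.3912
Critical value: t_{0.025,45} = ±2.014
p-value ≈ 0.0015
Decision: reject H₀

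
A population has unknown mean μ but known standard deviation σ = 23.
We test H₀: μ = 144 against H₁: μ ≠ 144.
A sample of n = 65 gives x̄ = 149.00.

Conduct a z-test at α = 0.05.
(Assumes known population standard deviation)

Answer: z = 1.7527, fail to reject H₀

Derivation:
Standard error: SE = σ/√n = 23/√65 = 2.8528
z-statistic: z = (x̄ - μ₀)/SE = (149.00 - 144)/2.8528 = 1.7527
Critical value: ±1.960
p-value = 0.0797
Decision: fail to reject H₀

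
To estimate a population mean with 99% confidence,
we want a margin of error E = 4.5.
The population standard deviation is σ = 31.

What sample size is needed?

z_0.005 = 2.576
n = (z×σ/E)² = (2.576×31/4.5)²
n = 314.9126
Round up: n = 315

Answer: n = 315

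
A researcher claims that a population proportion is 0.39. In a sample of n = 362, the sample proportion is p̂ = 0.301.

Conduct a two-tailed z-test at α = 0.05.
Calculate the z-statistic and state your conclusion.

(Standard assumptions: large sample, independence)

Answer: z = -3.4717, reject H₀

Derivation:
H₀: p = 0.39, H₁: p ≠ 0.39
Standard error: SE = √(p₀(1-p₀)/n) = √(0.39×0.61/362) = 0.025636
z-statistic: z = (p̂ - p₀)/SE = (0.301 - 0.39)/0.025636 = -3.4717
Critical value: z_0.025 = ±1.960
p-value = 0.0005
Decision: reject H₀ at α = 0.05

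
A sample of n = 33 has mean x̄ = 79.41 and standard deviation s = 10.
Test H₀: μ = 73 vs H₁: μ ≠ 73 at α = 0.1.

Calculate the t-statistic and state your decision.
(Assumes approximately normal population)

Answer: t = 3.6822, reject H₀

Derivation:
df = n - 1 = 32
SE = s/√n = 10/√33 = 1.7408
t = (x̄ - μ₀)/SE = (79.41 - 73)/1.7408 = 3.6822
Critical value: t_{0.05,32} = ±1.694
p-value ≈ 0.0008
Decision: reject H₀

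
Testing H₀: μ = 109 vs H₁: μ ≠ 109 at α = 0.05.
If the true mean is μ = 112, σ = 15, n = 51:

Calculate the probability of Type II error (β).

SE = σ/√n = 15/√51 = 2.1004
Critical values: μ₀ ± z_0.025×SE = 109 ± 1.960×2.1004
Acceptance region: (104.8832, 113.1168)
Under H₁ (μ = 112): z_high = (113.1168 - 112)/2.1004 = 0.5317, z_low = (104.8832 - 112)/2.1004 = -3.3883
β = P(not reject | H₁) = Φ(0.5317) - Φ(-3.3883) ≈ 0.7022

Answer: β ≈ 0.7022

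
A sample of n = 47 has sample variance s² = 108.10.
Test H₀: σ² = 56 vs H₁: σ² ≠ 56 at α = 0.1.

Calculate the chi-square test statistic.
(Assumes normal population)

Answer: χ² = 88.7964, reject H₀

Derivation:
df = n - 1 = 46
χ² = (n-1)s²/σ₀² = 46×108.10/56 = 88.7964
Critical values: χ²_{0.95,46} = 31.439, χ²_{0.05,46} = 62.830
Rejection region: χ² < 31.439 or χ² > 62.830
Decision: reject H₀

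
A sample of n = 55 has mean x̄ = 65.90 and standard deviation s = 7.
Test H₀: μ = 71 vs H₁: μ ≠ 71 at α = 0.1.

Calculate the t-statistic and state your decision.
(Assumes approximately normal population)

Answer: t = -5.4031, reject H₀

Derivation:
df = n - 1 = 54
SE = s/√n = 7/√55 = 0.9439
t = (x̄ - μ₀)/SE = (65.90 - 71)/0.9439 = -5.4031
Critical value: t_{0.05,54} = ±1.674
p-value < 0.0001
Decision: reject H₀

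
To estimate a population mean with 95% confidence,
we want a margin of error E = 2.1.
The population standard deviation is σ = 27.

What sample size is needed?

Answer: n = 636

Derivation:
z_0.025 = 1.960
n = (z×σ/E)² = (1.960×27/2.1)²
n = 635.0400
Round up: n = 636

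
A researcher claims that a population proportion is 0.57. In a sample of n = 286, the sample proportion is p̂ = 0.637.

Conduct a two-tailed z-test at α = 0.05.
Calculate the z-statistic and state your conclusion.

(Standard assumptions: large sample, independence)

Answer: z = 2.2887, reject H₀

Derivation:
H₀: p = 0.57, H₁: p ≠ 0.57
Standard error: SE = √(p₀(1-p₀)/n) = √(0.57×0.43/286) = 0.029274
z-statistic: z = (p̂ - p₀)/SE = (0.637 - 0.57)/0.029274 = 2.2887
Critical value: z_0.025 = ±1.960
p-value = 0.0221
Decision: reject H₀ at α = 0.05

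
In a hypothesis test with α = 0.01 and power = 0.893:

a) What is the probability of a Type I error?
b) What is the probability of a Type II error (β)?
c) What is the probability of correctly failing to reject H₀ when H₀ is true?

a) Type I error probability = α = 0.01
b) Power = P(reject H₀ | H₁ true) = 1 - β = 0.893, so Type II error probability = β = 1 - Power = 0.107
c) P(fail to reject H₀ | H₀ true) = 1 - α = 0.99

Answer: a) 0.01, b) 0.107, c) 0.99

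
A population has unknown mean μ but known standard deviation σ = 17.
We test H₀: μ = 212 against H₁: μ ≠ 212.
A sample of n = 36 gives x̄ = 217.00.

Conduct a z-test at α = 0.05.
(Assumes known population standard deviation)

Answer: z = 1.7647, fail to reject H₀

Derivation:
Standard error: SE = σ/√n = 17/√36 = 2.8333
z-statistic: z = (x̄ - μ₀)/SE = (217.00 - 212)/2.8333 = 1.7647
Critical value: ±1.960
p-value = 0.0776
Decision: fail to reject H₀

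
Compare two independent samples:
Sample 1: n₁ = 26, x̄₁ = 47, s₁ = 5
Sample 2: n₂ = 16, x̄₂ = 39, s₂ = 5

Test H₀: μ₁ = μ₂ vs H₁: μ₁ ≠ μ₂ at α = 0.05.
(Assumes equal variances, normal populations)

Answer: t = 5.0356, reject H₀

Derivation:
Pooled variance: s²_p = [25×5² + 15×5²]/(40) = 25.0000
s_p = 5.0000
SE = s_p×√(1/n₁ + 1/n₂) = 5.0000×√(1/26 + 1/16) = 1.5887
t = (x̄₁ - x̄₂)/SE = (47 - 39)/1.5887 = 5.0356
df = 40, t-critical = ±2.021
Decision: reject H₀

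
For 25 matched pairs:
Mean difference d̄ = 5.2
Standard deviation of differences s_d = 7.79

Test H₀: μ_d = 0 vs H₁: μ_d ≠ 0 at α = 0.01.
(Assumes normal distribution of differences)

df = n - 1 = 24
SE = s_d/√n = 7.79/√25 = 1.5580
t = d̄/SE = 5.2/1.5580 = 3.3376
Critical value: t_{0.005,24} = ±2.797
p-value ≈ 0.0027
Decision: reject H₀

Answer: t = 3.3376, reject H₀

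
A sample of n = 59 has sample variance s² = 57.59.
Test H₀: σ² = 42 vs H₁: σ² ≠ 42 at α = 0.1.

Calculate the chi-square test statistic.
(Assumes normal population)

Answer: χ² = 79.5290, reject H₀

Derivation:
df = n - 1 = 58
χ² = (n-1)s²/σ₀² = 58×57.59/42 = 79.5290
Critical values: χ²_{0.95,58} = 41.492, χ²_{0.05,58} = 76.778
Rejection region: χ² < 41.492 or χ² > 76.778
Decision: reject H₀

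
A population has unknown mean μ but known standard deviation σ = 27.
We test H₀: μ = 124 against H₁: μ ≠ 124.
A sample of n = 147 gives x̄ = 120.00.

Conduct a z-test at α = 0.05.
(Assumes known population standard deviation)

Answer: z = -1.7962, fail to reject H₀

Derivation:
Standard error: SE = σ/√n = 27/√147 = 2.2269
z-statistic: z = (x̄ - μ₀)/SE = (120.00 - 124)/2.2269 = -1.7962
Critical value: ±1.960
p-value = 0.0725
Decision: fail to reject H₀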